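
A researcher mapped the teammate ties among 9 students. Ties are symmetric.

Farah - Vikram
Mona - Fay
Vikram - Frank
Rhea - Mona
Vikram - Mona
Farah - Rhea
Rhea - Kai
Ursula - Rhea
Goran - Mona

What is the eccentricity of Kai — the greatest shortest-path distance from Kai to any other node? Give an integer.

Distances from Kai: Farah:2, Fay:3, Frank:4, Goran:3, Mona:2, Rhea:1, Ursula:2, Vikram:3.
The largest is 4 (to Frank), so the eccentricity of Kai is 4.

4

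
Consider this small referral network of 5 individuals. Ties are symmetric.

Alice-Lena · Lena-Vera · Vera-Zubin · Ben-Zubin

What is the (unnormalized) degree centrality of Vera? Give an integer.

2

Vera is directly tied to Lena and Zubin. That is 2 neighbors, so the degree of Vera is 2.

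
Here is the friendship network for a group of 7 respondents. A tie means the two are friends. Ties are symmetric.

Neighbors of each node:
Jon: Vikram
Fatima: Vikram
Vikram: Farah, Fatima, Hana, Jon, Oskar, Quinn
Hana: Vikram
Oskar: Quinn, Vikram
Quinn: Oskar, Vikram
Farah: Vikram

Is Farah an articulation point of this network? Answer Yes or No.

Even without Farah, every remaining node can still reach every other (the residual graph is connected), so Farah is not a cut vertex.

No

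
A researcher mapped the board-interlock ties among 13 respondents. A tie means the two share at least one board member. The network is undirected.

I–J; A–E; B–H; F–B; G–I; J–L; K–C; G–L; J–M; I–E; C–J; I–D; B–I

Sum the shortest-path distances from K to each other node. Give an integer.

Distances from K: A:5, B:4, C:1, D:4, E:4, F:5, G:4, H:5, I:3, J:2, L:3, M:3.
Sum = 5 + 4 + 1 + 4 + 4 + 5 + 4 + 5 + 3 + 2 + 3 + 3 = 43.

43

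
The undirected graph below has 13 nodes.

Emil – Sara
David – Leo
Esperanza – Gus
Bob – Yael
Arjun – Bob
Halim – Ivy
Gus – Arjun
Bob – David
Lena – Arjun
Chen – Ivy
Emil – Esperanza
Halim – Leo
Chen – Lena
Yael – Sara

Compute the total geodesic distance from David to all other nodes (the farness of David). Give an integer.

Distances from David: Arjun:2, Bob:1, Chen:4, Emil:4, Esperanza:4, Gus:3, Halim:2, Ivy:3, Lena:3, Leo:1, Sara:3, Yael:2.
Sum = 2 + 1 + 4 + 4 + 4 + 3 + 2 + 3 + 3 + 1 + 3 + 2 = 32.

32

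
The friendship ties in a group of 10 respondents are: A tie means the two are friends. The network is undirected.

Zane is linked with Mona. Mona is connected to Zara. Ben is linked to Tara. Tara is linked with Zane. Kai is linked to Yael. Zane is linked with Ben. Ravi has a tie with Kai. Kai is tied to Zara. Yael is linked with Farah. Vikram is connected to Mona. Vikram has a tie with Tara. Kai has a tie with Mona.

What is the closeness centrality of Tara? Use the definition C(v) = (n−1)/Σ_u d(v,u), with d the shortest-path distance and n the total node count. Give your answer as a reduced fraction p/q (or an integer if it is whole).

3/8

Distances from Tara: Ben:1, Farah:5, Kai:3, Mona:2, Ravi:4, Vikram:1, Yael:4, Zane:1, Zara:3. Sum = 24.
n = 10, so closeness = 9/24 = 3/8.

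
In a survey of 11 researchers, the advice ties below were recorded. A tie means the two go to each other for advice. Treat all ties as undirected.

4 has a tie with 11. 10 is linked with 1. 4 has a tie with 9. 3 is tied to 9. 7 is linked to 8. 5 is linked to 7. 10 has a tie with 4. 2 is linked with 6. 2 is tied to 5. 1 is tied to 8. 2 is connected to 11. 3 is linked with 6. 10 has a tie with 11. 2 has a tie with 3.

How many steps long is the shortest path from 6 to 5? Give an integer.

One shortest route is 6 – 2 – 5, which uses 2 edges, and 6 and 5 are not directly tied, so nothing shorter exists. So d(6,5) = 2.

2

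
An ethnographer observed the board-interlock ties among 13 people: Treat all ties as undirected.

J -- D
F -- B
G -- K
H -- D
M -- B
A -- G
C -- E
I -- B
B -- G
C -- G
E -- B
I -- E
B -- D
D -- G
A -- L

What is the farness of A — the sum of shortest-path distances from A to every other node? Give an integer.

28

Distances from A: B:2, C:2, D:2, E:3, F:3, G:1, H:3, I:3, J:3, K:2, L:1, M:3.
Sum = 2 + 2 + 2 + 3 + 3 + 1 + 3 + 3 + 3 + 2 + 1 + 3 = 28.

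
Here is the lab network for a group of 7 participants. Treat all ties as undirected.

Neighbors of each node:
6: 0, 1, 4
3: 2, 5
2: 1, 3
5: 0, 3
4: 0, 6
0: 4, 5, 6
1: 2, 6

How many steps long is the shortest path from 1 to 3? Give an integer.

2

One shortest route is 1 – 2 – 3, which uses 2 edges, and 1 and 3 are not directly tied, so nothing shorter exists. So d(1,3) = 2.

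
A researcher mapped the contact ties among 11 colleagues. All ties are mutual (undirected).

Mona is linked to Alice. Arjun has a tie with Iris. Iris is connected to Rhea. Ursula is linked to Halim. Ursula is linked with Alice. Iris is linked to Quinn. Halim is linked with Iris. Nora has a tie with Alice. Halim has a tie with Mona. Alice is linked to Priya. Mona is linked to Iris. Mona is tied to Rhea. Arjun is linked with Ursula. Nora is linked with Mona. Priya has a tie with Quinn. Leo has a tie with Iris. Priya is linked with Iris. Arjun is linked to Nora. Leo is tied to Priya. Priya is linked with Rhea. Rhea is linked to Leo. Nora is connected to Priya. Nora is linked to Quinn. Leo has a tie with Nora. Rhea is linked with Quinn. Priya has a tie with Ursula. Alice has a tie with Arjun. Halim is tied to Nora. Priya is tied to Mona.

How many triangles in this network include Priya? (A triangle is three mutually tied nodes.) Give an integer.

13

Priya's neighbors: Alice, Iris, Leo, Mona, Nora, Quinn, Rhea, and Ursula.
Neighbor pairs that are themselves tied: Priya–Alice–Mona; Priya–Alice–Nora; Priya–Alice–Ursula; Priya–Iris–Leo; Priya–Iris–Mona; Priya–Iris–Quinn; Priya–Iris–Rhea; Priya–Leo–Nora; Priya–Leo–Rhea; Priya–Mona–Nora; Priya–Mona–Rhea; Priya–Nora–Quinn; Priya–Quinn–Rhea. Each forms one triangle with Priya, for 13 in total.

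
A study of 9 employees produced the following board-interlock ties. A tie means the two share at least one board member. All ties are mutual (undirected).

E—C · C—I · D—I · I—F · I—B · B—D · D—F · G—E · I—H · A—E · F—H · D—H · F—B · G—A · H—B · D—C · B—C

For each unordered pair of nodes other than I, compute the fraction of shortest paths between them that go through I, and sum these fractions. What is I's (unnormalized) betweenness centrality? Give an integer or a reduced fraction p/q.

Pairs whose geodesics pass through I — E–F: 1/3; E–H: 1/3; A–F: 1/3; A–H: 1/3; G–F: 1/3; G–H: 1/3; C–F: 1/3; C–H: 1/3.
All other pairs contribute 0.
Summing the contributions gives betweenness(I) = 8/3.

8/3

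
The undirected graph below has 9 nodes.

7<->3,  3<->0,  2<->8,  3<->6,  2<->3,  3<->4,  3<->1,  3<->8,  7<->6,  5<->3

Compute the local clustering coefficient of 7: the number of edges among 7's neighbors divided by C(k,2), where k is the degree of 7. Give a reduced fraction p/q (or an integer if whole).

7's neighbors: 3 and 6 (k = 2).
Possible neighbor pairs: C(2,2) = 1. Edges among them: 3–6 → e = 1.
Clustering(7) = 1/1.

1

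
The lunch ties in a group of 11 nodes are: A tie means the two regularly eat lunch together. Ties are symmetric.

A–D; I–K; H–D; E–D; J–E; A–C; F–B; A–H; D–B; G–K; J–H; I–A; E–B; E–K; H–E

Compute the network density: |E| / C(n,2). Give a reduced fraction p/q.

3/11

There are 15 edges and 11 nodes, so the maximum possible is C(11,2) = 55.
Density = 15/55 = 3/11.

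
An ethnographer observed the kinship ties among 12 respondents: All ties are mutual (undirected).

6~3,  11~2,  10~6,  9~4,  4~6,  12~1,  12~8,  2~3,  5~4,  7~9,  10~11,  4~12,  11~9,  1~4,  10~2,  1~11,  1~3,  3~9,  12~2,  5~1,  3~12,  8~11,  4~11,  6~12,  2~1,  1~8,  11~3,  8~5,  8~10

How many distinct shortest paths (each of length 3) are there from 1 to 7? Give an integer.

3

The shortest distance is 3. The length-3 paths are: 1–11–9–7; 1–3–9–7; 1–4–9–7.
That gives 3 distinct shortest paths.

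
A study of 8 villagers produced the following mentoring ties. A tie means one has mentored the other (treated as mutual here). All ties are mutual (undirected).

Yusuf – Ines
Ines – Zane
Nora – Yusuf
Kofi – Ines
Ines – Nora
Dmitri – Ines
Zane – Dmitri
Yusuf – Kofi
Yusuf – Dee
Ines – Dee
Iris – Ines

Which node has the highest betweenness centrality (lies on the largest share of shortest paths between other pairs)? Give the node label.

Unnormalized betweenness of each node: Dee:0, Dmitri:0, Ines:31/2, Iris:0, Kofi:0, Nora:0, Yusuf:3/2, Zane:0.
Ines has the largest value, 31/2, making it the main broker — the node through which the most shortest paths run.

Ines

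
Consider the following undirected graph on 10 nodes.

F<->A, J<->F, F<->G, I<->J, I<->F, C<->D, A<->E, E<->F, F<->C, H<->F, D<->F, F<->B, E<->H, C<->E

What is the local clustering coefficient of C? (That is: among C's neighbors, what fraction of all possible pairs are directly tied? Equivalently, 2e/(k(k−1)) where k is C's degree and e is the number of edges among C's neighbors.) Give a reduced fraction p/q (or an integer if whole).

C's neighbors: D, E, and F (k = 3).
Possible neighbor pairs: C(3,2) = 3. Edges among them: D–F, E–F → e = 2.
Clustering(C) = 2/3.

2/3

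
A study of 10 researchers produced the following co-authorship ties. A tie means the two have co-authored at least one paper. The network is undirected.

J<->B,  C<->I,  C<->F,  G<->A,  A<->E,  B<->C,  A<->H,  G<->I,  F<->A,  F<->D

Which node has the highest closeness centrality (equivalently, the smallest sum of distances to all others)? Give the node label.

Farness (sum of distances to all others) for each node — A:17, B:23, C:17, D:24, E:25, F:16, G:20, H:25, I:20, J:31.
The smallest farness is 16, for F, so F has the highest closeness.

F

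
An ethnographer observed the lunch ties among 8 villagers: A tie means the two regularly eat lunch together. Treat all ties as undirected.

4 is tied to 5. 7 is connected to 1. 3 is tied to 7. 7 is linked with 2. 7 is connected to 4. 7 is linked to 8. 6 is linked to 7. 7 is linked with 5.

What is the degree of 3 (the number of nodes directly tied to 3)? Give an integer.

1

3 is directly tied to 7. That is 1 neighbor, so the degree of 3 is 1.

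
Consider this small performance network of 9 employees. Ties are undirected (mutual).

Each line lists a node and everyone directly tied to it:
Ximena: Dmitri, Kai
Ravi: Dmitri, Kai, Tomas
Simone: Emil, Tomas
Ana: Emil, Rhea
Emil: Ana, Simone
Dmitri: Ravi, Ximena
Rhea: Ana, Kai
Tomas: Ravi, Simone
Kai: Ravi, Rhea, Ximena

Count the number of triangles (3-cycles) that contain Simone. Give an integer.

Simone's neighbors are Emil and Tomas, but none of them are tied to each other, so no triangle contains Simone.

0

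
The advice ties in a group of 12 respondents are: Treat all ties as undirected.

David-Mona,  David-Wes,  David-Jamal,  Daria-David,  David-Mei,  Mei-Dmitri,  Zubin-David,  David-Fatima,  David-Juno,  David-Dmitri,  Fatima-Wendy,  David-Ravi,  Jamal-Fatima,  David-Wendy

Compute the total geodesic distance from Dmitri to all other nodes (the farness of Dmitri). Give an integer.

20

Distances from Dmitri: Daria:2, David:1, Fatima:2, Jamal:2, Juno:2, Mei:1, Mona:2, Ravi:2, Wendy:2, Wes:2, Zubin:2.
Sum = 2 + 1 + 2 + 2 + 2 + 1 + 2 + 2 + 2 + 2 + 2 = 20.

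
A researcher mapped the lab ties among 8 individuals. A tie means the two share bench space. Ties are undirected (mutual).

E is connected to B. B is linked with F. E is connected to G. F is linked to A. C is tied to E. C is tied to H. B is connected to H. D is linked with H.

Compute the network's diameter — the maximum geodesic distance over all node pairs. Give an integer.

Eccentricity of each node (its greatest distance to any other): A:4, B:2, C:4, D:4, E:3, F:3, G:4, H:3.
The maximum eccentricity is 4, realized for instance by the pair D–G via D – H – B – E – G. So the diameter is 4.

4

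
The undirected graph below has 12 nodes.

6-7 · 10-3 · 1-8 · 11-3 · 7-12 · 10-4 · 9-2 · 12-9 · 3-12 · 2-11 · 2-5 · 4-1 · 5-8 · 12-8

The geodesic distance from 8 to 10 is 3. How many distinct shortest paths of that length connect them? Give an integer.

The shortest distance is 3. The length-3 paths are: 8–12–3–10; 8–1–4–10.
That gives 2 distinct shortest paths.

2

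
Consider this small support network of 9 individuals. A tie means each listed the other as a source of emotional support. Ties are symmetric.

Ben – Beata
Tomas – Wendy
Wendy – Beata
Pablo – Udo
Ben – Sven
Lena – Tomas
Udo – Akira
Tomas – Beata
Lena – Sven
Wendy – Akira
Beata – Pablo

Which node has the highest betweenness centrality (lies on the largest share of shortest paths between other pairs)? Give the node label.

Beata

Unnormalized betweenness of each node: Akira:2, Beata:12, Ben:4, Lena:2, Pablo:4, Sven:1, Tomas:6, Udo:1, Wendy:6.
Beata has the largest value, 12, making it the main broker — the node through which the most shortest paths run.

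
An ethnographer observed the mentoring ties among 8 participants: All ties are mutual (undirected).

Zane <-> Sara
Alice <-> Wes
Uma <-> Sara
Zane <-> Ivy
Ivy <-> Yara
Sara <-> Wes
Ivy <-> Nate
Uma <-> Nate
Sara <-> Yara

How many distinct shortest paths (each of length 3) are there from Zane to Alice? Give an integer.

The shortest distance is 3, and the only length-3 path is Zane–Sara–Wes–Alice. So there is exactly 1 shortest path.

1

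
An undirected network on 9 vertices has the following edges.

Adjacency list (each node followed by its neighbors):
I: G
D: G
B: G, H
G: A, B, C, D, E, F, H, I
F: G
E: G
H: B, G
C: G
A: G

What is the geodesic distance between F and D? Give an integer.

2

One shortest route is F – G – D, which uses 2 edges, and F and D are not directly tied, so nothing shorter exists. So d(F,D) = 2.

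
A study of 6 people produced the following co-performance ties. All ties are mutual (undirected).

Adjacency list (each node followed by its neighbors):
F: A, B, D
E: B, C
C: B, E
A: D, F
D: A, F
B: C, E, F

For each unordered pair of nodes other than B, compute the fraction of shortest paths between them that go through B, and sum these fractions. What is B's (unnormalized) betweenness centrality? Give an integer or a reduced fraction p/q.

Pairs whose geodesics pass through B — F–C: 1; F–E: 1; D–C: 1; D–E: 1; A–C: 1; A–E: 1.
All other pairs contribute 0.
Summing the contributions gives betweenness(B) = 6.

6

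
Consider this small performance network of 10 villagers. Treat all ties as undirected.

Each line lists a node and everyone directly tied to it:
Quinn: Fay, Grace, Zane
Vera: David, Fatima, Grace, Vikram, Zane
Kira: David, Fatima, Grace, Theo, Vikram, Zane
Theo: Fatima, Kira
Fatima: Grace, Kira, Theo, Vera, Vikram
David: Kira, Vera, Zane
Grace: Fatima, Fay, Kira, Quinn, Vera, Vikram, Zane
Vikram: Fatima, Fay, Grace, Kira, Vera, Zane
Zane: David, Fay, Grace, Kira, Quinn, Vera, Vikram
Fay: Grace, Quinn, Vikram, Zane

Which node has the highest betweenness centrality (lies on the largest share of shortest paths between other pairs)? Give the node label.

Kira

Unnormalized betweenness of each node: David:1/5, Fatima:44/15, Fay:1/3, Grace:301/60, Kira:341/60, Quinn:0, Theo:0, Vera:17/12, Vikram:121/60, Zane:27/5.
Kira has the largest value, 341/60, making it the main broker — the node through which the most shortest paths run.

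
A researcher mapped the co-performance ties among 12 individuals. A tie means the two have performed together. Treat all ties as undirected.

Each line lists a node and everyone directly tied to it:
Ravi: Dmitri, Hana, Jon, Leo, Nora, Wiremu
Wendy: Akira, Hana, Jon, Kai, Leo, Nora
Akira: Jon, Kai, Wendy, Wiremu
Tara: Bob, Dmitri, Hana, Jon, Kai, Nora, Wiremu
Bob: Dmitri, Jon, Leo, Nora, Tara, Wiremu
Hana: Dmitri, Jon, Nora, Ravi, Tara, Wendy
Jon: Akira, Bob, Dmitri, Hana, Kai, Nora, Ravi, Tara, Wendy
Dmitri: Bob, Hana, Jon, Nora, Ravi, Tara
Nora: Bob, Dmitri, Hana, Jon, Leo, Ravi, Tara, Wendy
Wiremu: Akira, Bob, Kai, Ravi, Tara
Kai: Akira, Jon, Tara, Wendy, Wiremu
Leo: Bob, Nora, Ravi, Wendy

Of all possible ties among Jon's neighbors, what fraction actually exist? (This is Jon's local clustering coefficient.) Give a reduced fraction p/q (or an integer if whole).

1/2

Jon's neighbors: Akira, Bob, Dmitri, Hana, Kai, Nora, Ravi, Tara, and Wendy (k = 9).
Possible neighbor pairs: C(9,2) = 36. Edges among them: Akira–Kai, Akira–Wendy, Bob–Dmitri, Bob–Nora, Bob–Tara, Dmitri–Hana, Dmitri–Nora, Dmitri–Ravi, Dmitri–Tara, Hana–Nora, Hana–Ravi, Hana–Tara, Hana–Wendy, Kai–Tara, Kai–Wendy, Nora–Ravi, Nora–Tara, Nora–Wendy → e = 18.
Clustering(Jon) = 18/36 = 1/2.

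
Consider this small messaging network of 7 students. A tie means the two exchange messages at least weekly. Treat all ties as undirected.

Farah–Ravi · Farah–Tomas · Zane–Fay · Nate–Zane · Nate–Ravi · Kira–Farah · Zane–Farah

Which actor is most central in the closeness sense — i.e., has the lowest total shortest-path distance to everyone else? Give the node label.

Farness (sum of distances to all others) for each node — Farah:8, Fay:14, Kira:13, Nate:12, Ravi:11, Tomas:13, Zane:9.
The smallest farness is 8, for Farah, so Farah has the highest closeness.

Farah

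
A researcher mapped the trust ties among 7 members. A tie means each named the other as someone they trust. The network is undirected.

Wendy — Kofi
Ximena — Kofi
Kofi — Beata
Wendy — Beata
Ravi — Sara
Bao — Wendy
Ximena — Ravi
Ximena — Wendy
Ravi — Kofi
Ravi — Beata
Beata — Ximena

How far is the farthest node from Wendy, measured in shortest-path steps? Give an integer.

Distances from Wendy: Bao:1, Beata:1, Kofi:1, Ravi:2, Sara:3, Ximena:1.
The largest is 3 (to Sara), so the eccentricity of Wendy is 3.

3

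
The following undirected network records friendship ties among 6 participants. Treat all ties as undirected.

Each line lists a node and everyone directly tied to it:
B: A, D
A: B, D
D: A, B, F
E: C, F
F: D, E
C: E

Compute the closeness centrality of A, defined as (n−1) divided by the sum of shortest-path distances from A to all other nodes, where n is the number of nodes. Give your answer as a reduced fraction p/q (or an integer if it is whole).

5/11

Distances from A: B:1, C:4, D:1, E:3, F:2. Sum = 11.
n = 6, so closeness = 5/11.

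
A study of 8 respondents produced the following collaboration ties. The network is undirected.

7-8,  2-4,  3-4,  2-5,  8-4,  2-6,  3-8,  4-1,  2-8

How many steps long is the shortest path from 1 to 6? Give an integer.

3

One shortest route is 1 – 4 – 2 – 6, which uses 3 edges, and at distance 2 from 1 we only reach {2, 3, 8}, which does not include 6. So d(1,6) = 3.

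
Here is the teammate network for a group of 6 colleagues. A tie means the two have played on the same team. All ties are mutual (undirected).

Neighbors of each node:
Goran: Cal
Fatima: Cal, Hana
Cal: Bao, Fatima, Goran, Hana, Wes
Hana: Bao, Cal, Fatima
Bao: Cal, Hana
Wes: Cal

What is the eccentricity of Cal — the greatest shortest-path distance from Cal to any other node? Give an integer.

Distances from Cal: Bao:1, Fatima:1, Goran:1, Hana:1, Wes:1.
The largest is 1 (to Hana, Wes, Goran, Fatima, and Bao), so the eccentricity of Cal is 1.

1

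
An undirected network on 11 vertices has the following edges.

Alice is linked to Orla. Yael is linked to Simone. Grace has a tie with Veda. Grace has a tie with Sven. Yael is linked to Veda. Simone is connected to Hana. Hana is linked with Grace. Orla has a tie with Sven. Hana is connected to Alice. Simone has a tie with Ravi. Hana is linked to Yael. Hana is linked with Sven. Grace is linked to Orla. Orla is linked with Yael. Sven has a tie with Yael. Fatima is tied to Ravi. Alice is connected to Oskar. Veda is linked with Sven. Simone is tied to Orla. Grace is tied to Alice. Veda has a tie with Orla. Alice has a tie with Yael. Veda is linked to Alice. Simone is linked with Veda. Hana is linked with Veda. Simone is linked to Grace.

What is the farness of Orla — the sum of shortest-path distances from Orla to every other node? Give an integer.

15

Distances from Orla: Alice:1, Fatima:3, Grace:1, Hana:2, Oskar:2, Ravi:2, Simone:1, Sven:1, Veda:1, Yael:1.
Sum = 1 + 3 + 1 + 2 + 2 + 2 + 1 + 1 + 1 + 1 = 15.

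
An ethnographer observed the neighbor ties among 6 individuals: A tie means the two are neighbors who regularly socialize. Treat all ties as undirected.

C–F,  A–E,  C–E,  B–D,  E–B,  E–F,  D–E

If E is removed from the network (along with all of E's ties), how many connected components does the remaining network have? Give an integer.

Without E, the remaining ties split the others into: {A}; {B, D}; {C, F}.
That's 3 separate components.

3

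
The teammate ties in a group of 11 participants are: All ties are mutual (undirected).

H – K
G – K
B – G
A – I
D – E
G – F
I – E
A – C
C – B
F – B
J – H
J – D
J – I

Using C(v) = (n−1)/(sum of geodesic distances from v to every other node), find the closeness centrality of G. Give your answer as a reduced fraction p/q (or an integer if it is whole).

5/13

Distances from G: A:3, B:1, C:2, D:4, E:5, F:1, H:2, I:4, J:3, K:1. Sum = 26.
n = 11, so closeness = 10/26 = 5/13.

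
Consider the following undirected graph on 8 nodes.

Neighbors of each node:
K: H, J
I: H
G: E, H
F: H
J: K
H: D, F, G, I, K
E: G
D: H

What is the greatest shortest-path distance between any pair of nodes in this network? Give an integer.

Eccentricity of each node (its greatest distance to any other): D:3, E:4, F:3, G:3, H:2, I:3, J:4, K:3.
The maximum eccentricity is 4, realized for instance by the pair E–J via E – G – H – K – J. So the diameter is 4.

4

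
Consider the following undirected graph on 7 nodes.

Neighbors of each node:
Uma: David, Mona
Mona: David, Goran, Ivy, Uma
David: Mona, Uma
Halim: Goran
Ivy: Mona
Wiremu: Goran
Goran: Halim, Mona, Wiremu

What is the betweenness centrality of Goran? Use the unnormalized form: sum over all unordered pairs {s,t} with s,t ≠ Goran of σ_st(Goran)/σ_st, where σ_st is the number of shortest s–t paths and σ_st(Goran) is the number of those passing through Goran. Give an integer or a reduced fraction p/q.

Pairs whose geodesics pass through Goran — Halim–Wiremu: 1; Halim–Mona: 1; Halim–David: 1; Halim–Ivy: 1; Halim–Uma: 1; Wiremu–Mona: 1; Wiremu–David: 1; Wiremu–Ivy: 1; Wiremu–Uma: 1.
All other pairs contribute 0.
Summing the contributions gives betweenness(Goran) = 9.

9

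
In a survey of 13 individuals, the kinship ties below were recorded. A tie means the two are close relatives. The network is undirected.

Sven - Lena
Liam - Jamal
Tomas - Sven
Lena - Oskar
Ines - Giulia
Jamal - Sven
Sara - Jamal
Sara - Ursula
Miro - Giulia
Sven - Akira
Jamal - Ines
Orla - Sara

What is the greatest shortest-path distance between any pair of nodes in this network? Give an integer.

Eccentricity of each node (its greatest distance to any other): Akira:5, Giulia:5, Ines:4, Jamal:3, Lena:5, Liam:4, Miro:6, Orla:5, Oskar:6, Sara:4, Sven:4, Tomas:5, Ursula:5.
The maximum eccentricity is 6, realized for instance by the pair Oskar–Miro via Oskar – Lena – Sven – Jamal – Ines – Giulia – Miro. So the diameter is 6.

6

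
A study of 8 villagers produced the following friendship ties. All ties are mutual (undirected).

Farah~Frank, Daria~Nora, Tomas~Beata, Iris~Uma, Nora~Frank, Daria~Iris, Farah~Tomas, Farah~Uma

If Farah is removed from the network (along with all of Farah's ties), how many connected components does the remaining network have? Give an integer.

Without Farah, the remaining ties split the others into: {Daria, Frank, Iris, Nora, Uma}; {Beata, Tomas}.
That's 2 separate components.

2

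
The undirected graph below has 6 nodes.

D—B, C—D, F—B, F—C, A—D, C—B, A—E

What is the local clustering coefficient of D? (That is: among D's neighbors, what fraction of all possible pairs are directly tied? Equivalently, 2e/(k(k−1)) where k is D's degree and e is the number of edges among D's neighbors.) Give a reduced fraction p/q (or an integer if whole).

1/3

D's neighbors: A, B, and C (k = 3).
Possible neighbor pairs: C(3,2) = 3. Edges among them: B–C → e = 1.
Clustering(D) = 1/3.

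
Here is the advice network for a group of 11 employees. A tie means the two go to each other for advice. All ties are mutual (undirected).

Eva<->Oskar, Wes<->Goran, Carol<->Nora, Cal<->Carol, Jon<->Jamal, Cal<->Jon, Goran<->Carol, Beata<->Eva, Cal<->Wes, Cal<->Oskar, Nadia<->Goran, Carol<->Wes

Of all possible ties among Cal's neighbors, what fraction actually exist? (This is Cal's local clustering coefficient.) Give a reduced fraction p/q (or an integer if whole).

Cal's neighbors: Carol, Jon, Oskar, and Wes (k = 4).
Possible neighbor pairs: C(4,2) = 6. Edges among them: Carol–Wes → e = 1.
Clustering(Cal) = 1/6.

1/6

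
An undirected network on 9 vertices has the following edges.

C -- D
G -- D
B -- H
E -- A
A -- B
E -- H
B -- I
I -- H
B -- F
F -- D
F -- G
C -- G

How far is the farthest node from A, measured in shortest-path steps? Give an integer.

Distances from A: B:1, C:4, D:3, E:1, F:2, G:3, H:2, I:2.
The largest is 4 (to C), so the eccentricity of A is 4.

4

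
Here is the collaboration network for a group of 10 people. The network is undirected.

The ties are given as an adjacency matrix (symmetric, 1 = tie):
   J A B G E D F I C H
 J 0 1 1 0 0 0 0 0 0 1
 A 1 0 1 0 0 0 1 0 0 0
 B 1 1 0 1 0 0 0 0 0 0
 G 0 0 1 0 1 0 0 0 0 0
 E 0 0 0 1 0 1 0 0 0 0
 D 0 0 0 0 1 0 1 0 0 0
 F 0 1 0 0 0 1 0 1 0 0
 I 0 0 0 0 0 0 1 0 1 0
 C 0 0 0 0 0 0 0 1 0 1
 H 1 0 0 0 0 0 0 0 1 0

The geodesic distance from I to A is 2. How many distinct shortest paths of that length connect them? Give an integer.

1

The shortest distance is 2, and the only length-2 path is I–F–A. So there is exactly 1 shortest path.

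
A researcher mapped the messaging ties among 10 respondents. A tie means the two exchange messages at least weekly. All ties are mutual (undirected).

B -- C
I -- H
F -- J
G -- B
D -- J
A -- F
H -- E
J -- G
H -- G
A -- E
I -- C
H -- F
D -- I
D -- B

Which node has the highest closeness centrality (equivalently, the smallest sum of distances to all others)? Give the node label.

H

Farness (sum of distances to all others) for each node — A:23, B:19, C:21, D:17, E:20, F:17, G:16, H:14, I:16, J:17.
The smallest farness is 14, for H, so H has the highest closeness.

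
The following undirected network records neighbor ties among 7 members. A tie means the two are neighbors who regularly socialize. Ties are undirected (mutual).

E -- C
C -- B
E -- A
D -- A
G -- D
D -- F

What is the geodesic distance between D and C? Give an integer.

3

One shortest route is D – A – E – C, which uses 3 edges, and at distance 2 from D we only reach {E}, which does not include C. So d(D,C) = 3.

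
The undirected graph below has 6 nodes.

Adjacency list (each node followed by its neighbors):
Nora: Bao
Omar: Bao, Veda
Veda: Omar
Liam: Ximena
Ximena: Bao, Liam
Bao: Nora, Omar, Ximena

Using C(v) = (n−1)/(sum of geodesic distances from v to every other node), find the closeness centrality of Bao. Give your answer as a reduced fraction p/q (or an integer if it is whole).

5/7

Distances from Bao: Liam:2, Nora:1, Omar:1, Veda:2, Ximena:1. Sum = 7.
n = 6, so closeness = 5/7.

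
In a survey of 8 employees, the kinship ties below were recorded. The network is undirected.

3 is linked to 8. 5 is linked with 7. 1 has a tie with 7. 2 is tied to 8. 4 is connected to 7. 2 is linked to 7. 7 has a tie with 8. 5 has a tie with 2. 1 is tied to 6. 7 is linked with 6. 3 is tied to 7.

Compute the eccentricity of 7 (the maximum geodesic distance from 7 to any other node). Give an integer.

Distances from 7: 1:1, 2:1, 3:1, 4:1, 5:1, 6:1, 8:1.
The largest is 1 (to 1, 2, 8, 4, 5, 6, and 3), so the eccentricity of 7 is 1.

1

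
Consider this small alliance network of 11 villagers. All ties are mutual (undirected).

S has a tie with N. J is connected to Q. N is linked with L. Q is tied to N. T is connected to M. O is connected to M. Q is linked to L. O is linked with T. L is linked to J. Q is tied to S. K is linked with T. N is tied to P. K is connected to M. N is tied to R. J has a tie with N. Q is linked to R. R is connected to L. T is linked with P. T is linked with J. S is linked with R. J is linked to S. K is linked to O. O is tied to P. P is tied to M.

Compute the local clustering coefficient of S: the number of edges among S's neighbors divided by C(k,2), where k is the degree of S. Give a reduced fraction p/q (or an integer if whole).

S's neighbors: J, N, Q, and R (k = 4).
Possible neighbor pairs: C(4,2) = 6. Edges among them: J–N, J–Q, N–Q, N–R, Q–R → e = 5.
Clustering(S) = 5/6.

5/6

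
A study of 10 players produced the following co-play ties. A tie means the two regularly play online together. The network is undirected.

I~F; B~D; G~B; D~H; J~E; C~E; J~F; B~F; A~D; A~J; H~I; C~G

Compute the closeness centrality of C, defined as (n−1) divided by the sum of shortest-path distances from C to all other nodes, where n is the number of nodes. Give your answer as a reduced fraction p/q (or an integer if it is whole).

9/23

Distances from C: A:3, B:2, D:3, E:1, F:3, G:1, H:4, I:4, J:2. Sum = 23.
n = 10, so closeness = 9/23.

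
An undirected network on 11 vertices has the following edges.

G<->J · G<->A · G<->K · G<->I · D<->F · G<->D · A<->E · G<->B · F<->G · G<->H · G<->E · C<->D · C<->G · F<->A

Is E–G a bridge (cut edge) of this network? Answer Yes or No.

No

Even without that edge, E still reaches G via E – A – G, so the network stays connected. Not a bridge.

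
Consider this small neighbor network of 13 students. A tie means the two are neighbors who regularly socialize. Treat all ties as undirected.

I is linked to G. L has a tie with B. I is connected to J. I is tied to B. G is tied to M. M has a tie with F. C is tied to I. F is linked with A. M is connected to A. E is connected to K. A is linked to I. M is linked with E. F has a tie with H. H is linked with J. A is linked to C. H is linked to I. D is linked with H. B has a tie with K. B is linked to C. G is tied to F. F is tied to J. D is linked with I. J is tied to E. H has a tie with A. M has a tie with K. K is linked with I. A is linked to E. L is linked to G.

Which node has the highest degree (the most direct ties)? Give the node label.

Degrees — A:6, B:4, C:3, D:2, E:4, F:5, G:4, H:5, I:8, J:4, K:4, L:2, M:5.
The maximum is 8, attained only by I.

I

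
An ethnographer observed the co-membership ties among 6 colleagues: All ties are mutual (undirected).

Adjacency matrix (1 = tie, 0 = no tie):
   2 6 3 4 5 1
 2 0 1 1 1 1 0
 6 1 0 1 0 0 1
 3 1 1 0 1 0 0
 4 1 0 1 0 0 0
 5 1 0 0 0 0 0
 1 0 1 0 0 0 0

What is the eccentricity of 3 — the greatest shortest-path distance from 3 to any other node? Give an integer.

2

Distances from 3: 1:2, 2:1, 4:1, 5:2, 6:1.
The largest is 2 (to 5 and 1), so the eccentricity of 3 is 2.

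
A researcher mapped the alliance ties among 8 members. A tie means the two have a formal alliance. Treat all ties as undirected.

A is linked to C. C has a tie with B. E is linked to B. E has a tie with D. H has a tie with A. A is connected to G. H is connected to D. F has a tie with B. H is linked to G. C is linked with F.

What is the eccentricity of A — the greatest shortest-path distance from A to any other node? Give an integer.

Distances from A: B:2, C:1, D:2, E:3, F:2, G:1, H:1.
The largest is 3 (to E), so the eccentricity of A is 3.

3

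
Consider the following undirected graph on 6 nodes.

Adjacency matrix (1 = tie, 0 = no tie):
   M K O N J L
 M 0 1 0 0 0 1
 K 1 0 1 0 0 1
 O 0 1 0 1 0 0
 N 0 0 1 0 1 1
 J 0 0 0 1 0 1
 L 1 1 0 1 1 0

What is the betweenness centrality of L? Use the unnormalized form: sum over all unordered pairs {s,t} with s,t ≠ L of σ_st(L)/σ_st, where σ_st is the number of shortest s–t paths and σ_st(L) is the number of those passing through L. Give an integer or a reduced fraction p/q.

7/2

Pairs whose geodesics pass through L — M–N: 1; M–J: 1; K–N: 1/2; K–J: 1.
All other pairs contribute 0.
Summing the contributions gives betweenness(L) = 7/2.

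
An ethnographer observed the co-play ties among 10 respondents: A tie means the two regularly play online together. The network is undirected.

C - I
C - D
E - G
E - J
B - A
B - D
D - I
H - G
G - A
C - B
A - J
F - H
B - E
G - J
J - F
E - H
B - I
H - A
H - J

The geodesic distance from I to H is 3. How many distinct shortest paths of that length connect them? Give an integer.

The shortest distance is 3. The length-3 paths are: I–B–A–H; I–B–E–H.
That gives 2 distinct shortest paths.

2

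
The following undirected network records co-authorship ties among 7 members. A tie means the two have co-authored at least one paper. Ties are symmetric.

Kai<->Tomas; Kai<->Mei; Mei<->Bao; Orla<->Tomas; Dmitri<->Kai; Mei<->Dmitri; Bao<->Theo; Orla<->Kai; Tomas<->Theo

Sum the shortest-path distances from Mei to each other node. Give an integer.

9

Distances from Mei: Bao:1, Dmitri:1, Kai:1, Orla:2, Theo:2, Tomas:2.
Sum = 1 + 1 + 1 + 2 + 2 + 2 = 9.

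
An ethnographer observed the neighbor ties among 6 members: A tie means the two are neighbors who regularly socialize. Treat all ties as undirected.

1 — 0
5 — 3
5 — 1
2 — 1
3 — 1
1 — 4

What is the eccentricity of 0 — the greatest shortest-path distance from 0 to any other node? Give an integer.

2

Distances from 0: 1:1, 2:2, 3:2, 4:2, 5:2.
The largest is 2 (to 4, 3, 2, and 5), so the eccentricity of 0 is 2.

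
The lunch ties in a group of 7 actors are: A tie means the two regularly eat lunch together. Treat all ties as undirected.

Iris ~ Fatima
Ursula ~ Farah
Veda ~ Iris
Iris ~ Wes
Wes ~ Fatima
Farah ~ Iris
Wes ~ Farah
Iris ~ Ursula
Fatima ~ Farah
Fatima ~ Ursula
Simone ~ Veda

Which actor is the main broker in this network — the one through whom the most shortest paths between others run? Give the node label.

Iris

Unnormalized betweenness of each node: Farah:1/3, Fatima:1/3, Iris:25/3, Simone:0, Ursula:0, Veda:5, Wes:0.
Iris has the largest value, 25/3, making it the main broker — the node through which the most shortest paths run.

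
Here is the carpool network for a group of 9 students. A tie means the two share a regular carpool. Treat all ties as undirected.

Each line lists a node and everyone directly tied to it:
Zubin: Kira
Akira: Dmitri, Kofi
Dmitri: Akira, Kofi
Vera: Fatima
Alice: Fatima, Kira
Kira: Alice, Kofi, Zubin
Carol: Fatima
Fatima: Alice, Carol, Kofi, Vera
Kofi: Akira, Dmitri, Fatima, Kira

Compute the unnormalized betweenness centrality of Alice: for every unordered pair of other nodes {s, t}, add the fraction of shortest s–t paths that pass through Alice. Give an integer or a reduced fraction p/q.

3

Pairs whose geodesics pass through Alice — Vera–Kira: 1/2; Vera–Zubin: 1/2; Kira–Carol: 1/2; Kira–Fatima: 1/2; Carol–Zubin: 1/2; Zubin–Fatima: 1/2.
All other pairs contribute 0.
Summing the contributions gives betweenness(Alice) = 3.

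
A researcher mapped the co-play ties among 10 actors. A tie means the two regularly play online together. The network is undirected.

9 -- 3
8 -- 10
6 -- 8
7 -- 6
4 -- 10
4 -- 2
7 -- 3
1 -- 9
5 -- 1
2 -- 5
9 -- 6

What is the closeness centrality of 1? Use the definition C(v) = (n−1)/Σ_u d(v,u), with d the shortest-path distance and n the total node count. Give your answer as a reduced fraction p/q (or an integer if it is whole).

Distances from 1: 2:2, 3:2, 4:3, 5:1, 6:2, 7:3, 8:3, 9:1, 10:4. Sum = 21.
n = 10, so closeness = 9/21 = 3/7.

3/7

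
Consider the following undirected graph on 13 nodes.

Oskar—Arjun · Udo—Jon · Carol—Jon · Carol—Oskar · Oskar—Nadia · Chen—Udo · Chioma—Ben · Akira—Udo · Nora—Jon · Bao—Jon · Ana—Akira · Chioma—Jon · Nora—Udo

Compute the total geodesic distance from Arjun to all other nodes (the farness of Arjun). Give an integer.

45

Distances from Arjun: Akira:5, Ana:6, Bao:4, Ben:5, Carol:2, Chen:5, Chioma:4, Jon:3, Nadia:2, Nora:4, Oskar:1, Udo:4.
Sum = 5 + 6 + 4 + 5 + 2 + 5 + 4 + 3 + 2 + 4 + 1 + 4 = 45.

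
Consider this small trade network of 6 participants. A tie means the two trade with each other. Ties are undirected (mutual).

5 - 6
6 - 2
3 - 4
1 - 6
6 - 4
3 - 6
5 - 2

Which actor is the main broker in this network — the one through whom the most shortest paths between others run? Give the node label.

Unnormalized betweenness of each node: 1:0, 2:0, 3:0, 4:0, 5:0, 6:8.
6 has the largest value, 8, making it the main broker — the node through which the most shortest paths run.

6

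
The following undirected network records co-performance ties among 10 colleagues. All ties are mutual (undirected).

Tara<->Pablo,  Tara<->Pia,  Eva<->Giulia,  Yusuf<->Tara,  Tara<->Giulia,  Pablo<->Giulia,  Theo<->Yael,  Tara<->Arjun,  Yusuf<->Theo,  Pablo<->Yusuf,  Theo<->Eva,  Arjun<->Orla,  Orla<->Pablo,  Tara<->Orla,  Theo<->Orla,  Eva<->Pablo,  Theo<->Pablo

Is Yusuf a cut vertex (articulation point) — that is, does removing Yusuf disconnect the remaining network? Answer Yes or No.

No

Even without Yusuf, every remaining node can still reach every other (the residual graph is connected), so Yusuf is not a cut vertex.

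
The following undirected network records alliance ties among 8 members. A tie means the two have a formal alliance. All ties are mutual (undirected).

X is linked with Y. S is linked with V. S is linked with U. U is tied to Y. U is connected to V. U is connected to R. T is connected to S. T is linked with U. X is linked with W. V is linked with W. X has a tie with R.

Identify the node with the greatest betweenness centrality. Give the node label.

Unnormalized betweenness of each node: R:4/3, S:1, T:0, U:55/6, V:10/3, W:4/3, X:5/2, Y:4/3.
U has the largest value, 55/6, making it the main broker — the node through which the most shortest paths run.

U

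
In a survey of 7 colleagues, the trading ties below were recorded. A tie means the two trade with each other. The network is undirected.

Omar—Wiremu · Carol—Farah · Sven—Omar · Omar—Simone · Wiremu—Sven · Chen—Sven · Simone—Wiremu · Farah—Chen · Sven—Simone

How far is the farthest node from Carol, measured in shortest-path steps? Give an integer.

4

Distances from Carol: Chen:2, Farah:1, Omar:4, Simone:4, Sven:3, Wiremu:4.
The largest is 4 (to Simone, Wiremu, and Omar), so the eccentricity of Carol is 4.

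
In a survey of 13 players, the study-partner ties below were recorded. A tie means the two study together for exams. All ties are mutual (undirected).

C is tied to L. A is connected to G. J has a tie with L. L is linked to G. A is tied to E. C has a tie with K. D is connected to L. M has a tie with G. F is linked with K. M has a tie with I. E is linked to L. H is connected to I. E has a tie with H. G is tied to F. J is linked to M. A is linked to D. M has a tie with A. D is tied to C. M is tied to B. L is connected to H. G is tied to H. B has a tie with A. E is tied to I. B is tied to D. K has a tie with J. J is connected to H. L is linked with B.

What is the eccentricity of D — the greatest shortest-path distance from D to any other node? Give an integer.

Distances from D: A:1, B:1, C:1, E:2, F:3, G:2, H:2, I:3, J:2, K:2, L:1, M:2.
The largest is 3 (to F and I), so the eccentricity of D is 3.

3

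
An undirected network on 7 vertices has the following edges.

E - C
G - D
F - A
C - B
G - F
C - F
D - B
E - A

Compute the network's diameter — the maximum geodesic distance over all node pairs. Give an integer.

Eccentricity of each node (its greatest distance to any other): A:3, B:3, C:2, D:3, E:3, F:2, G:3.
The maximum eccentricity is 3, realized for instance by the pair B–A via B – C – F – A. So the diameter is 3.

3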